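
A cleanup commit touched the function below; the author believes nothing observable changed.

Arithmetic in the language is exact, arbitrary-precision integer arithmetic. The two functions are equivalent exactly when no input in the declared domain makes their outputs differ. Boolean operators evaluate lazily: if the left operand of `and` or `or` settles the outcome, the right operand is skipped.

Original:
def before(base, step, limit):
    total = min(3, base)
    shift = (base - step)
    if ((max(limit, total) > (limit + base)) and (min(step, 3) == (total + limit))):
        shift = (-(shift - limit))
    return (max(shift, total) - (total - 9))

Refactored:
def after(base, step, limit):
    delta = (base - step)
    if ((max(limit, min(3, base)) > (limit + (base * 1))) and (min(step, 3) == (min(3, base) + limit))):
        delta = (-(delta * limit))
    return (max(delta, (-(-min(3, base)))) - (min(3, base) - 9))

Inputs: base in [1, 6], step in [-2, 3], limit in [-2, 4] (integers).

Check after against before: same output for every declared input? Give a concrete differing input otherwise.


On input base=1, step=-1, limit=-2, before returns 9 while after returns 12.
verdict: not equivalent; witness: base=1, step=-1, limit=-2


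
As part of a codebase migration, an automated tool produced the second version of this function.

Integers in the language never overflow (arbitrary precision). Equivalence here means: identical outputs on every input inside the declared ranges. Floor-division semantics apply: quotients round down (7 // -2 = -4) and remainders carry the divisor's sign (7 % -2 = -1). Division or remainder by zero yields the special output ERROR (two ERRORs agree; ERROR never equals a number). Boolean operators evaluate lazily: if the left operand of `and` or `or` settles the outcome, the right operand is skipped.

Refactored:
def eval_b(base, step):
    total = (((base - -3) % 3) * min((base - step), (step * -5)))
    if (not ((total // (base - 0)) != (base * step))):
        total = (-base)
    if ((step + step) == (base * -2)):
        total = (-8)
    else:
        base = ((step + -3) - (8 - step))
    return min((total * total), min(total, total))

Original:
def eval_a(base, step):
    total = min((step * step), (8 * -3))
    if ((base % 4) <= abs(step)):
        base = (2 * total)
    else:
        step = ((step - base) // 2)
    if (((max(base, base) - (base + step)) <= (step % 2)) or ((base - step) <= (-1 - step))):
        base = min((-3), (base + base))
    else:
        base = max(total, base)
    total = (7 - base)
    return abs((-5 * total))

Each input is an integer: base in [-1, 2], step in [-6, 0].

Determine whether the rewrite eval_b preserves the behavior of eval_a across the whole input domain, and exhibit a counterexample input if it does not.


The rewrite breaks on base=-1, step=-6, where the results are 515 and 10.
eval_a: total := -24 | ((base % 4) <= abs(step)): true | base := -48 | (((max(base, base) - (base + step)) <= (step % 2)) or ((base - step) <= (-1 - step))): true | base := -96 | total := 103 | result 515
eval_b: total := 10 | (not ((total // (base - 0)) != (base * step))): false | ((step + step) == (base * -2)): false | base := -23 | result 10
verdict: not equivalent; witness: base=-1, step=-6


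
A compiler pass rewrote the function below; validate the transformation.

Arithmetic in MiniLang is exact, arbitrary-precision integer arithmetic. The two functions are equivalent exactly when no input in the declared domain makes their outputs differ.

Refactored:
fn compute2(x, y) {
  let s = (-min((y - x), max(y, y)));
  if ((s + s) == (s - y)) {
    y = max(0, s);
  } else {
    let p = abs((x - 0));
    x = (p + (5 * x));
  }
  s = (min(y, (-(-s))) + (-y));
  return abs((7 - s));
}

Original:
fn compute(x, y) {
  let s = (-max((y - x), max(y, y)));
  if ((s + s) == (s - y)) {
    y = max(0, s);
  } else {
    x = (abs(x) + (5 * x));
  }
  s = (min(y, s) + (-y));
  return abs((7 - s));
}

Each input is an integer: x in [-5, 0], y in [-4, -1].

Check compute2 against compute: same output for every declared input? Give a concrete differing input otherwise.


x=-5, y=-2 yields 8 from compute but 7 from compute2.
verdict: not equivalent; witness: x=-5, y=-2


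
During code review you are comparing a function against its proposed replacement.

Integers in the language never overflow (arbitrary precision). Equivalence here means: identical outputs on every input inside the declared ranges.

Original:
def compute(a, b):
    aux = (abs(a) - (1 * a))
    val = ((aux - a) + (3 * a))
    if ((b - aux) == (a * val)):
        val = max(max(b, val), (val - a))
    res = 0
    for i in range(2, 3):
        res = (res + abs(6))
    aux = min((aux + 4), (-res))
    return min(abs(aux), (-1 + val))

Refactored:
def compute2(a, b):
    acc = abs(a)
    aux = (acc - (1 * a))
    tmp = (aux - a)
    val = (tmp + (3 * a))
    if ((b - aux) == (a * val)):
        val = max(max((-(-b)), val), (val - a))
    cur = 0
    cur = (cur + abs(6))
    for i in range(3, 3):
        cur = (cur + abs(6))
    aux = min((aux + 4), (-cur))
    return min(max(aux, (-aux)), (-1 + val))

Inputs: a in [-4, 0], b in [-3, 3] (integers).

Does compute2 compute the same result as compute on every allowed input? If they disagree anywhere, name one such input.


Side by side, the visible changes include: arithmetic usage differs; also loop structure differs; also min/max/abs usage differs; also local variable names differ; also statement counts differ; also constant usage differs.
Tracing a=-2, b=-3: compute: aux = 4; val = 0; ((b - aux) == (a * val)) -> false; res = 0; [i=2]; res = 6; aux = -6; return -1 | compute2: acc = 2; aux = 4; tmp = 6; val = 0; ((b - aux) == (a * val)) -> false; cur = 0; cur = 6; the i loop: no iterations; aux = -6; return -1 — matching result -1.
An exhaustive pass over the 35 declared inputs shows identical outputs.
verdict: equivalent


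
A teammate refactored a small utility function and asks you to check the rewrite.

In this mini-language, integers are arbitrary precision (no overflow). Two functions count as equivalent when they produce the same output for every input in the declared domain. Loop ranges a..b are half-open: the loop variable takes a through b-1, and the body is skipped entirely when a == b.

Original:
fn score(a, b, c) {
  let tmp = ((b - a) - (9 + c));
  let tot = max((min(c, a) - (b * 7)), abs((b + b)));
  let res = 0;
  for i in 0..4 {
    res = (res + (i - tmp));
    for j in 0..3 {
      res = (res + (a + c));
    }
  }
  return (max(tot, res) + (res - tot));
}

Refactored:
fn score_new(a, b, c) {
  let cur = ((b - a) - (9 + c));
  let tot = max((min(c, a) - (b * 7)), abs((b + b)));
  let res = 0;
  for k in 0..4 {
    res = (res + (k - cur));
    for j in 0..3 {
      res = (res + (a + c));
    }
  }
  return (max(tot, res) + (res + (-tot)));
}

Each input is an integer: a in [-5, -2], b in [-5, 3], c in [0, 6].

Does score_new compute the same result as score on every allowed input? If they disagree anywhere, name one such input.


Side by side, the visible changes include: arithmetic usage differs, and local variable names differ.
Spot check at a=-4, b=0, c=0 — score: tmp = -5; tot = 0; res = 0; [i=0]; res = 5; [j=0]; res = 1; [j=1]; res = -3; [j=2]; res = -7; [i=1]; res = -1; [j=0]; res = -5; [j=1]; res = -9; [j=2]; res = -13; [i=2]; res = -6; [j=0]; res = -10; [j=1]; res = -14; [j=2]; res = -18; [i=3]; res = -10; [j=0]; res = -14; [j=1]; res = -18; [j=2]; res = -22; return -22. score_new: cur = -5; tot = 0; res = 0; [k=0]; res = 5; [j=0]; res = 1; [j=1]; res = -3; [j=2]; res = -7; [k=1]; res = -1; [j=0]; res = -5; [j=1]; res = -9; [j=2]; res = -13; [k=2]; res = -6; [j=0]; res = -10; [j=1]; res = -14; [j=2]; res = -18; [k=3]; res = -10; [j=0]; res = -14; [j=1]; res = -18; [j=2]; res = -22; return -22. Both give -22.
Every one of the 252 inputs gives matching results.
verdict: equivalent


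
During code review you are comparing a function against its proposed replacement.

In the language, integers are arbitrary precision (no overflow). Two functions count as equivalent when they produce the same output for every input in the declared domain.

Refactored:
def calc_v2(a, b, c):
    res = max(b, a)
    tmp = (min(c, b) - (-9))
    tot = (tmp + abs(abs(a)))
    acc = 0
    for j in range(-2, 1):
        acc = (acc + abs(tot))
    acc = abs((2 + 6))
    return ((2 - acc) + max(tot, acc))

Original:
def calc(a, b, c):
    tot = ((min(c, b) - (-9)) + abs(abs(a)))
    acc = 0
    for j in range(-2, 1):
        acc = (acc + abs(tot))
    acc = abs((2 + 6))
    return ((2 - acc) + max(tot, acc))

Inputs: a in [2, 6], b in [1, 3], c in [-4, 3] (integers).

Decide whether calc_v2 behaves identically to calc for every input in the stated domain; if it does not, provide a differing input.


Behavior is preserved: although statement counts differ; also local variable names differ; also min/max/abs usage differs, the outputs never diverge.
One worked example (a=5, b=2, c=3) — calc: tot := 16 | acc := 0 | iter j=-2: | acc := 16 | iter j=-1: | acc := 32 | iter j=0: | acc := 48 | acc := 8 | result 10; calc_v2: res := 5 | tmp := 11 | tot := 16 | acc := 0 | iter j=-2: | acc := 16 | iter j=-1: | acc := 32 | iter j=0: | acc := 48 | acc := 8 | result 10; agreement on 10.
An exhaustive pass over the 120 declared inputs shows identical outputs.
verdict: equivalent


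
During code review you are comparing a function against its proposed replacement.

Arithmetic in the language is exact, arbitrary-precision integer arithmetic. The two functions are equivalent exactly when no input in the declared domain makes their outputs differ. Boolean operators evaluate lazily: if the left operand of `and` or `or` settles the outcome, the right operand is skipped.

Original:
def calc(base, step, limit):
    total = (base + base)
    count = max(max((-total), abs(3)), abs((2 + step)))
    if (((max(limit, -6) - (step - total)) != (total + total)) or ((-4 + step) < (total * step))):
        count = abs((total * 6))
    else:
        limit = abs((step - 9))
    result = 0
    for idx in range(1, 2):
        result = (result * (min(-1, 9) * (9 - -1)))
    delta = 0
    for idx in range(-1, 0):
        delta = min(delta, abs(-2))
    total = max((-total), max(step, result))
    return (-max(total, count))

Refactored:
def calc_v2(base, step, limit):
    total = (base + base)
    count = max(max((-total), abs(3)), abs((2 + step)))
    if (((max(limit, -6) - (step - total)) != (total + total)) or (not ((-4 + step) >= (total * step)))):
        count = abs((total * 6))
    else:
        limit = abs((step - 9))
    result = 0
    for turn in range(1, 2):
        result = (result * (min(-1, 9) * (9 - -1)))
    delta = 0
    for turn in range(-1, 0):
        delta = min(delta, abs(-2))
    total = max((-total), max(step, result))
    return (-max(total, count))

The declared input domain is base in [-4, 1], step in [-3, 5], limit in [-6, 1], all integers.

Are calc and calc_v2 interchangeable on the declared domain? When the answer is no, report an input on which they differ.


Comparing the listings, the differences include: boolean connective usage differs, plus comparison usage differs, plus local variable names differ.
As a probe, take base=-3, step=-3, limit=0: calc runs total := -6 | count := 6 | (((max(limit, -6) - (step - total)) != (total + total)) or ((-4 + step) < (total * step))): true | count := 36 | result := 0 | iter idx=1: | result := 0 | delta := 0 | iter idx=-1: | delta := 0 | total := 6 | result -36; calc_v2 runs total := -6 | count := 6 | (((max(limit, -6) - (step - total)) != (total + total)) or (not ((-4 + step) >= (total * step)))): true | count := 36 | result := 0 | iter turn=1: | result := 0 | delta := 0 | iter turn=-1: | delta := 0 | total := 6 | result -36; both end at -36.
An exhaustive pass over the 432 declared inputs shows identical outputs.
verdict: equivalent


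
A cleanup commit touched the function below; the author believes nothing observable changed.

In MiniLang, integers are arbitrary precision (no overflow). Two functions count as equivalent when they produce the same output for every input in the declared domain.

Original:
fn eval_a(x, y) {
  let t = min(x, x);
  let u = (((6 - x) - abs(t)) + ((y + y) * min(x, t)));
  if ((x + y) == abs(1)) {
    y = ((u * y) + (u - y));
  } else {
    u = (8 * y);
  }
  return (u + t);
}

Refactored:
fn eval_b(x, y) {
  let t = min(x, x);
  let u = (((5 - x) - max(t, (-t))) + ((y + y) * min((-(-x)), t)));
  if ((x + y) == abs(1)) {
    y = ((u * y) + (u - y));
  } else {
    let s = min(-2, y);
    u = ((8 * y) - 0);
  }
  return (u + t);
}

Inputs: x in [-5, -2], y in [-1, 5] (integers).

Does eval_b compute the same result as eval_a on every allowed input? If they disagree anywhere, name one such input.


Take x=-4, y=5.
eval_a: t=-4, then u=-34, then ((x + y) == abs(1)) is true, then y=-209, then returns -38
eval_b: t=-4, then u=-35, then ((x + y) == abs(1)) is true, then y=-215, then returns -39
-38 vs -39 — the two versions disagree here.
verdict: not equivalent; witness: x=-4, y=5


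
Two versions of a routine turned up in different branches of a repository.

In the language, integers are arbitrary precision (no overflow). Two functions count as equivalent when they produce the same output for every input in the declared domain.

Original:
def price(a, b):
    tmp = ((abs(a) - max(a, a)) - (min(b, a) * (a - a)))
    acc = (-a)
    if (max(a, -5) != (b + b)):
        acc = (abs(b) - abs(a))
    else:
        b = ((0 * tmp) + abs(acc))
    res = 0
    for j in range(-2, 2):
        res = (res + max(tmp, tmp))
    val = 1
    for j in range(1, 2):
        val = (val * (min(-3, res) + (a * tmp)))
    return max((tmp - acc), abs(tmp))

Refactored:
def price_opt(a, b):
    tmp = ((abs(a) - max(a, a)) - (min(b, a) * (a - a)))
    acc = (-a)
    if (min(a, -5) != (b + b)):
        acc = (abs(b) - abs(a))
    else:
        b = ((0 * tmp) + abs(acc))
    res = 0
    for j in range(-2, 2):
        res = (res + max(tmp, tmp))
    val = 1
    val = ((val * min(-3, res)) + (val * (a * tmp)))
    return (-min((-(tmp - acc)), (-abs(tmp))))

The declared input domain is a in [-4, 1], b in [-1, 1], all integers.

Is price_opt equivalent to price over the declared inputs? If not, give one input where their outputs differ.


On input a=-2, b=-1, price returns 4 while price_opt returns 5.
verdict: not equivalent; witness: a=-2, b=-1


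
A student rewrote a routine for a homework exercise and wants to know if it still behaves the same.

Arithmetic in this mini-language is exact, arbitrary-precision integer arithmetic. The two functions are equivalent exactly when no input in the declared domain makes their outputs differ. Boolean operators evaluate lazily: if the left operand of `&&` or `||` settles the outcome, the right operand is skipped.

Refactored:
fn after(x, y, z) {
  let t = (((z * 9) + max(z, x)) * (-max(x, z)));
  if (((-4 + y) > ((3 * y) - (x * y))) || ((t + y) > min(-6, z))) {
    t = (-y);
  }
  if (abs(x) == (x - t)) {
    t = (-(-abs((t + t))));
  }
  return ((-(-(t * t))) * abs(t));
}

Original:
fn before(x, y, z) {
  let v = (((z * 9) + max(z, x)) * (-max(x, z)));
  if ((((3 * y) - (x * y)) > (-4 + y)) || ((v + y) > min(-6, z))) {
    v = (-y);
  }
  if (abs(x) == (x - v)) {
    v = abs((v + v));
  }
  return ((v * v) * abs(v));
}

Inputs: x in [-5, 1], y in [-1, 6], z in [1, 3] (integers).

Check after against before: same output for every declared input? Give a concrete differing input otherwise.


The rewrite breaks on x=-5, y=-1, z=1, where the results are 8000 and 1.
before: v=-10, then ((((3 * y) - (x * y)) > (-4 + y)) || ((v + y) > min(-6, z))) is false, then (abs(x) == (x - v)) is true, then v=20, then returns 8000
after: t=-10, then (((-4 + y) > ((3 * y) - (x * y))) || ((t + y) > min(-6, z))) is true, then t=1, then (abs(x) == (x - t)) is false, then returns 1
verdict: not equivalent; witness: x=-5, y=-1, z=1


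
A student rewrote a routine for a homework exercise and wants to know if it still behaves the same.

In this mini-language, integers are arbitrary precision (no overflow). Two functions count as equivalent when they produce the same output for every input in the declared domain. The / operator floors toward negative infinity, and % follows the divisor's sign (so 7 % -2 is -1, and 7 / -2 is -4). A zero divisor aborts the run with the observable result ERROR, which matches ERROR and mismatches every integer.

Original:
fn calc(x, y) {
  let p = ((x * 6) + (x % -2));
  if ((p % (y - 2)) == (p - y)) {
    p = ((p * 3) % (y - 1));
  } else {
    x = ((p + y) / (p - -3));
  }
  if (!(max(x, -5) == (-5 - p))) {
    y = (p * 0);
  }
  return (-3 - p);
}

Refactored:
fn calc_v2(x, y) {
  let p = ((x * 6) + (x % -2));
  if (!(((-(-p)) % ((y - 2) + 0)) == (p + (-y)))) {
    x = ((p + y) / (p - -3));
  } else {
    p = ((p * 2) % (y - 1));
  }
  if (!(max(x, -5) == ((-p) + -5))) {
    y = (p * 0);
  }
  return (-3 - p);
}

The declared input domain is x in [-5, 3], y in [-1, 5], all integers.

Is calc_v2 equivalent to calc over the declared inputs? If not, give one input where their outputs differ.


On input x=1, y=4, calc returns -3 while calc_v2 returns -4.
verdict: not equivalent; witness: x=1, y=4


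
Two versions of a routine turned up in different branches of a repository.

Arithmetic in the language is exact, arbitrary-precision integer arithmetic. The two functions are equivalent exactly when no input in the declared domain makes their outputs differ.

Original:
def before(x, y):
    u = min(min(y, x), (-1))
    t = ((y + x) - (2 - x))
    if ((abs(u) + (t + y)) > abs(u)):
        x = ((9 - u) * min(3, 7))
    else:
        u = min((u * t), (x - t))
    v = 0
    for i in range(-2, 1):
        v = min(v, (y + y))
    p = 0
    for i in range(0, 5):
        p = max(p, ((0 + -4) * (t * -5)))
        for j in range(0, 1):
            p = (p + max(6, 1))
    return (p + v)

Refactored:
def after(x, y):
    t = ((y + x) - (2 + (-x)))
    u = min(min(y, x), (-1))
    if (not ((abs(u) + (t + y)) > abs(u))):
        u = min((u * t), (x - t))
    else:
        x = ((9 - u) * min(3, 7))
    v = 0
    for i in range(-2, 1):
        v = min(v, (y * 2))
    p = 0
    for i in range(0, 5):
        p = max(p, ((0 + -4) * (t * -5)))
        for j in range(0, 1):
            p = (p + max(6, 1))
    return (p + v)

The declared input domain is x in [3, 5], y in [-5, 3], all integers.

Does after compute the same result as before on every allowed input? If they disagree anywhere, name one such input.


This is a faithful refactor — arithmetic usage differs; and boolean connective usage differs; and constant usage differs, but the computed results match everywhere.
One worked example (x=4, y=0) — before: u=-1, then t=6, then ((abs(u) + (t + y)) > abs(u)) is true, then x=30, then v=0, then (i=-2), then v=0, then (i=-1), then v=0, then (i=0), then v=0, then p=0, then (i=0), then p=120, then (j=0), then p=126, then (i=1), then p=126, then (j=0), then p=132, then (i=2), then p=132, then (j=0), then p=138, then (i=3), then p=138, then (j=0), then p=144, then (i=4), then p=144, then (j=0), then p=150, then returns 150; after: t=6, then u=-1, then (not ((abs(u) + (t + y)) > abs(u))) is false, then x=30, then v=0, then (i=-2), then v=0, then (i=-1), then v=0, then (i=0), then v=0, then p=0, then (i=0), then p=120, then (j=0), then p=126, then (i=1), then p=126, then (j=0), then p=132, then (i=2), then p=132, then (j=0), then p=138, then (i=3), then p=138, then (j=0), then p=144, then (i=4), then p=144, then (j=0), then p=150, then returns 150; agreement on 150.
Every one of the 27 inputs gives matching results.
verdict: equivalent


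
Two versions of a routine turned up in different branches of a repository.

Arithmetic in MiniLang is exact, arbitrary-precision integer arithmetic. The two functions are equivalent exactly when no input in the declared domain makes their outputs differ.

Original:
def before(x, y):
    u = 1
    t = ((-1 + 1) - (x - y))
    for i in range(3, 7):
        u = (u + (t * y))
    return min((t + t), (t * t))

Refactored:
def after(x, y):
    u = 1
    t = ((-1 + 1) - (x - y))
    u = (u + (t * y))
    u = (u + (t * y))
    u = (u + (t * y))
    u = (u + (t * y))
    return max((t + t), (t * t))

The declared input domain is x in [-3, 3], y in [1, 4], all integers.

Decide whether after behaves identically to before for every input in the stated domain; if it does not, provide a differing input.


Try x=-3, y=1.
before: u becomes 1; next t becomes 4; next at i=3:; next u becomes 5; next at i=4:; next u becomes 9; next at i=5:; next u becomes 13; next at i=6:; next u becomes 17; next final value 8
after: u becomes 1; next t becomes 4; next u becomes 5; next u becomes 9; next u becomes 13; next u becomes 17; next final value 16
8 and 16 differ, so these are not the same function on this domain.
verdict: not equivalent; witness: x=-3, y=1


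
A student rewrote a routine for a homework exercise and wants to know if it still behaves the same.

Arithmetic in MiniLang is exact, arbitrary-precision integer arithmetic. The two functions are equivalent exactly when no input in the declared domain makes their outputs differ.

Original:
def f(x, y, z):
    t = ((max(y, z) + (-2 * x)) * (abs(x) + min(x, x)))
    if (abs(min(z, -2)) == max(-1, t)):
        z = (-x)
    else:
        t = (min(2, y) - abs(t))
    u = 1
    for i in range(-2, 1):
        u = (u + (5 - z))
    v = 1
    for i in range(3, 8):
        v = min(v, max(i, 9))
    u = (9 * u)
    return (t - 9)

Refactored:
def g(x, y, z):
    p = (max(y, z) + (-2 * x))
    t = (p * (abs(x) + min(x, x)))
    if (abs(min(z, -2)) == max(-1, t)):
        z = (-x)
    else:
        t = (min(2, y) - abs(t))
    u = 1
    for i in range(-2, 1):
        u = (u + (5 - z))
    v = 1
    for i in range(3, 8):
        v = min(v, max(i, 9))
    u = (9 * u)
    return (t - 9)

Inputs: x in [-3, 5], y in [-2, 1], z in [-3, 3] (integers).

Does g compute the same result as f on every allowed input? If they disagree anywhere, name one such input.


Although statement counts differ, plus local variable names differ, 252/252 inputs agree.
verdict: equivalent


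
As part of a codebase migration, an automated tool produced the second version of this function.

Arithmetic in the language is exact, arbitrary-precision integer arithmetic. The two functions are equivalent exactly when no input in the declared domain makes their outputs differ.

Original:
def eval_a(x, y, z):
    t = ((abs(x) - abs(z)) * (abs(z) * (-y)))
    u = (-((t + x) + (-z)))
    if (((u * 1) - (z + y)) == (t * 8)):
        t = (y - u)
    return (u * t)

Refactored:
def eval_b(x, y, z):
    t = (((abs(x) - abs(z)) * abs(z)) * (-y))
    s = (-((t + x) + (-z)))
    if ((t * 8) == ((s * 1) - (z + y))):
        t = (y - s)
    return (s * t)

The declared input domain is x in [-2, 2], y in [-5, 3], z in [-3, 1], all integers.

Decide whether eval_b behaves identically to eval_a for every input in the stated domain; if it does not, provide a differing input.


Equivalent — the differences include local variable names differ, yet no declared input distinguishes the two.
As a probe, take x=0, y=3, z=-1: eval_a runs t = 3; u = -4; (((u * 1) - (z + y)) == (t * 8)) -> false; return -12; eval_b runs t = 3; s = -4; ((t * 8) == ((s * 1) - (z + y))) -> false; return -12; both end at -12.
Across all 225 domain points the two functions coincide.
verdict: equivalent


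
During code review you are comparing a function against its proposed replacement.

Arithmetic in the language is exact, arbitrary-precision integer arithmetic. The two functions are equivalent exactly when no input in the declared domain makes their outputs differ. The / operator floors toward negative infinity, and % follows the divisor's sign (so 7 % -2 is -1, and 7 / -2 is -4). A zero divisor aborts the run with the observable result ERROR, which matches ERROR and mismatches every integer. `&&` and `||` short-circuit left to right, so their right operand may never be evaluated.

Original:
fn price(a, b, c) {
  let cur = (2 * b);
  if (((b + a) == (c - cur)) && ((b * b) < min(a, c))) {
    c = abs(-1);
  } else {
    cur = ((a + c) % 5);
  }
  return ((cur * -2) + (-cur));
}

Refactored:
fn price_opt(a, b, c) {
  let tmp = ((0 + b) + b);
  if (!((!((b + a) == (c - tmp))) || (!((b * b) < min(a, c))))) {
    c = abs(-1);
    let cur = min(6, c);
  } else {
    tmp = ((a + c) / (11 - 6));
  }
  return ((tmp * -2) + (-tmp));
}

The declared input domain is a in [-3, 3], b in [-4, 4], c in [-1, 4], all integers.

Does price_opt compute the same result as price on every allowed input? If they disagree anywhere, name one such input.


Consider the input a=-3, b=-4, c=-1.
price: cur becomes -8; next (((b + a) == (c - cur)) && ((b * b) < min(a, c))) evaluates to false; next cur becomes 1; next final value -3
price_opt: tmp becomes -8; next (!((!((b + a) == (c - tmp))) || (!((b * b) < min(a, c))))) evaluates to false; next tmp becomes -1; next final value 3
-3 against 3: the behavior changed.
verdict: not equivalent; witness: a=-3, b=-4, c=-1


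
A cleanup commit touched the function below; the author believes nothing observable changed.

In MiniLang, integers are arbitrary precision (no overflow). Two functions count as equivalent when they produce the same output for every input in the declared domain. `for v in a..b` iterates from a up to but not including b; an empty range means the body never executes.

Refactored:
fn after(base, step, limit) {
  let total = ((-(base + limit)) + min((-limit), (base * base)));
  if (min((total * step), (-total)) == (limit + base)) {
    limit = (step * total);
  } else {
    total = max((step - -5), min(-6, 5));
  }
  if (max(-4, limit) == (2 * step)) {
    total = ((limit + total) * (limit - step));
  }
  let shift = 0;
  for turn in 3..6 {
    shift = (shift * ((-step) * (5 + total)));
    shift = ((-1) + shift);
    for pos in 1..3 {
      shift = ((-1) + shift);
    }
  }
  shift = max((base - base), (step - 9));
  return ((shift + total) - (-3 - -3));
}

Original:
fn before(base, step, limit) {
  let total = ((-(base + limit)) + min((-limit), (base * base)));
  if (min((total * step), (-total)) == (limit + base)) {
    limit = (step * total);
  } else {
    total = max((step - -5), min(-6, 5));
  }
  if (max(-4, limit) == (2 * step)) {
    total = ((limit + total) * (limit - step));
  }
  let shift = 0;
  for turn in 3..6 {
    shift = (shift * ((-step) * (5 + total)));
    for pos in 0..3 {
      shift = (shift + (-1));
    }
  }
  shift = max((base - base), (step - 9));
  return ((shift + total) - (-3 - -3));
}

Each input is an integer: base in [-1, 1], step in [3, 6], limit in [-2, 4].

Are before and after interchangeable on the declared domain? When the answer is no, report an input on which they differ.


Differences: statement counts differ; and constant usage differs; and loop structure differs; and arithmetic usage differs — yet all 84 inputs agree.
verdict: equivalent


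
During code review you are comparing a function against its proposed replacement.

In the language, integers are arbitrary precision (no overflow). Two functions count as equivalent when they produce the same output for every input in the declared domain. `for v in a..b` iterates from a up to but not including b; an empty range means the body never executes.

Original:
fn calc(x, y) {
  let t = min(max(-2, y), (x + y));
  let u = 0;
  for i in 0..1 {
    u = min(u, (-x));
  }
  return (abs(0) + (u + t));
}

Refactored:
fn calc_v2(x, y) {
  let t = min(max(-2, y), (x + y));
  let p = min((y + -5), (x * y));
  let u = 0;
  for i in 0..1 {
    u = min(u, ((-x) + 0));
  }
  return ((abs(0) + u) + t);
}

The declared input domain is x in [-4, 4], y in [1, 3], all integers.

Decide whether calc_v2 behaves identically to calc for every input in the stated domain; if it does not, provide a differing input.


Although min/max/abs usage differs, and constant usage differs, and arithmetic usage differs, and local variable names differ, and statement counts differ, 27/27 inputs agree.
verdict: equivalent


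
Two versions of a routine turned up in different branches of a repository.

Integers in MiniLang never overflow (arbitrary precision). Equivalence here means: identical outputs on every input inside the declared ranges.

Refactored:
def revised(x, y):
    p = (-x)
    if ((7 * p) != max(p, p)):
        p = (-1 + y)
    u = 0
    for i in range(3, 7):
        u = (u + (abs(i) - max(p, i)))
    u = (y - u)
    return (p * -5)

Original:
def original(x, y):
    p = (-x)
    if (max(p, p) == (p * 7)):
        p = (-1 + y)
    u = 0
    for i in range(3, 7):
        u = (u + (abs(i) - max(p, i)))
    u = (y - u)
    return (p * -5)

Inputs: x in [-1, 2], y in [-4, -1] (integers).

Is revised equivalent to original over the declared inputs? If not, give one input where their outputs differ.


The rewrite breaks on x=-1, y=-4, where the results are -5 and 25.
original: p := 1 | (max(p, p) == (p * 7)): false | u := 0 | iter i=3: | u := 0 | iter i=4: | u := 0 | iter i=5: | u := 0 | iter i=6: | u := 0 | u := -4 | result -5
revised: p := 1 | ((7 * p) != max(p, p)): true | p := -5 | u := 0 | iter i=3: | u := 0 | iter i=4: | u := 0 | iter i=5: | u := 0 | iter i=6: | u := 0 | u := -4 | result 25
verdict: not equivalent; witness: x=-1, y=-4


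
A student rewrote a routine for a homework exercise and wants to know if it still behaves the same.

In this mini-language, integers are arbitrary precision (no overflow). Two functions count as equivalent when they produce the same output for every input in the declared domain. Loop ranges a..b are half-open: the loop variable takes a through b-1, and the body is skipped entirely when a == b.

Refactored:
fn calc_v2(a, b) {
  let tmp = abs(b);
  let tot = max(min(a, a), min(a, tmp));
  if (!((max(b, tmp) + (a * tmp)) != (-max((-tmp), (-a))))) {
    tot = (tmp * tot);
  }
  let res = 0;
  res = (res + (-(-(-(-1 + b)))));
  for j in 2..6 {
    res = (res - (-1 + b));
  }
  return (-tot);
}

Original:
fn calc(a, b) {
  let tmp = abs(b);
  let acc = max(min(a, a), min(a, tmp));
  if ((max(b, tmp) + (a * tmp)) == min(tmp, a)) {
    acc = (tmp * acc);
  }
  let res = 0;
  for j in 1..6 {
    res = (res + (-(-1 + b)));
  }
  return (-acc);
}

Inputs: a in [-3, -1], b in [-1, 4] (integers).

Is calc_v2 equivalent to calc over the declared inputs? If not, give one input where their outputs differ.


This is a faithful refactor — loop structure differs, local variable names differ, min/max/abs usage differs, constant usage differs, boolean connective usage differs, arithmetic usage differs, comparison usage differs, statement counts differ, but the computed results match everywhere.
As a probe, take a=-3, b=0: calc runs tmp = 0; acc = -3; ((max(b, tmp) + (a * tmp)) == min(tmp, a)) -> false; res = 0; [j=1]; res = 1; [j=2]; res = 2; [j=3]; res = 3; [j=4]; res = 4; [j=5]; res = 5; return 3; calc_v2 runs tmp = 0; tot = -3; (!((max(b, tmp) + (a * tmp)) != (-max((-tmp), (-a))))) -> false; res = 0; res = 1; [j=2]; res = 2; [j=3]; res = 3; [j=4]; res = 4; [j=5]; res = 5; return 3; both end at 3.
Sweeping the whole domain (18 inputs) finds no disagreement.
verdict: equivalent


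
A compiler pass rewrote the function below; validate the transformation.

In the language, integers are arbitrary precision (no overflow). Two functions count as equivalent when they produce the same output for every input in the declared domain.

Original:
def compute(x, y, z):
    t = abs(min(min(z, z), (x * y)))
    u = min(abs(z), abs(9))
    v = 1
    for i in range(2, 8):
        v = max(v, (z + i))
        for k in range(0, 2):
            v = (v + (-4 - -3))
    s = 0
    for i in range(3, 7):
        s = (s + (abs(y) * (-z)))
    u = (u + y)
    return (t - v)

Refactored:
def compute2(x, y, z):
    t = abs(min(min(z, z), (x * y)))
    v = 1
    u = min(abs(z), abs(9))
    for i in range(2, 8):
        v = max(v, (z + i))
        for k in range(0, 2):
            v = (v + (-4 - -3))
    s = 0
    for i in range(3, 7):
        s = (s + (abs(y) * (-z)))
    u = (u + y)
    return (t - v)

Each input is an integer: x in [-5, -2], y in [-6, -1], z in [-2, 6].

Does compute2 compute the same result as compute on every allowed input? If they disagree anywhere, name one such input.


Reading the diff, among the changes: same computation, different form.
Spot check at x=-3, y=-3, z=1 — compute: t becomes 1; next u becomes 1; next v becomes 1; next at i=2:; next v becomes 3; next at k=0:; next v becomes 2; next at k=1:; next v becomes 1; next at i=3:; next v becomes 4; next at k=0:; next v becomes 3; next at k=1:; next v becomes 2; next at i=4:; next v becomes 5; next at k=0:; next v becomes 4; next at k=1:; next v becomes 3; next at i=5:; next v becomes 6; next at k=0:; next v becomes 5; next at k=1:; next v becomes 4; next at i=6:; next v becomes 7; next at k=0:; next v becomes 6; next at k=1:; next v becomes 5; next at i=7:; next v becomes 8; next at k=0:; next v becomes 7; next at k=1:; next v becomes 6; next s becomes 0; next at i=3:; next s becomes -3; next at i=4:; next s becomes -6; next at i=5:; next s becomes -9; next at i=6:; next s becomes -12; next u becomes -2; next final value -5. compute2: t becomes 1; next v becomes 1; next u becomes 1; next at i=2:; next v becomes 3; next at k=0:; next v becomes 2; next at k=1:; next v becomes 1; next at i=3:; next v becomes 4; next at k=0:; next v becomes 3; next at k=1:; next v becomes 2; next at i=4:; next v becomes 5; next at k=0:; next v becomes 4; next at k=1:; next v becomes 3; next at i=5:; next v becomes 6; next at k=0:; next v becomes 5; next at k=1:; next v becomes 4; next at i=6:; next v becomes 7; next at k=0:; next v becomes 6; next at k=1:; next v becomes 5; next at i=7:; next v becomes 8; next at k=0:; next v becomes 7; next at k=1:; next v becomes 6; next s becomes 0; next at i=3:; next s becomes -3; next at i=4:; next s becomes -6; next at i=5:; next s becomes -9; next at i=6:; next s becomes -12; next u becomes -2; next final value -5. Both give -5.
An exhaustive pass over the 216 declared inputs shows identical outputs.
verdict: equivalent


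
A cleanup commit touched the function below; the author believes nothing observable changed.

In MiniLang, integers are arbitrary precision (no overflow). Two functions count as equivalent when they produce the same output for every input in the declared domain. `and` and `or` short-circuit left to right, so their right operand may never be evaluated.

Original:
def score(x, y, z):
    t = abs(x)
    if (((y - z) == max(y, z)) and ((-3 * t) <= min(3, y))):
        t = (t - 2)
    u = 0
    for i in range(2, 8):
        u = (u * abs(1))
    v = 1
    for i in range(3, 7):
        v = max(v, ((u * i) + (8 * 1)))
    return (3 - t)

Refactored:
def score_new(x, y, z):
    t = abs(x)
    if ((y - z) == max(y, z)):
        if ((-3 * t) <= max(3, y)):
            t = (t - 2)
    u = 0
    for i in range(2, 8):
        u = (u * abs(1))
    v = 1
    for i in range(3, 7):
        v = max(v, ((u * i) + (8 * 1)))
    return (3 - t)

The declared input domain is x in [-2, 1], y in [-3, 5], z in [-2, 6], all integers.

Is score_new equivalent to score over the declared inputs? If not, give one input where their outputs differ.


On input x=0, y=-2, z=-1, score returns 3 while score_new returns 5.
verdict: not equivalent; witness: x=0, y=-2, z=-1


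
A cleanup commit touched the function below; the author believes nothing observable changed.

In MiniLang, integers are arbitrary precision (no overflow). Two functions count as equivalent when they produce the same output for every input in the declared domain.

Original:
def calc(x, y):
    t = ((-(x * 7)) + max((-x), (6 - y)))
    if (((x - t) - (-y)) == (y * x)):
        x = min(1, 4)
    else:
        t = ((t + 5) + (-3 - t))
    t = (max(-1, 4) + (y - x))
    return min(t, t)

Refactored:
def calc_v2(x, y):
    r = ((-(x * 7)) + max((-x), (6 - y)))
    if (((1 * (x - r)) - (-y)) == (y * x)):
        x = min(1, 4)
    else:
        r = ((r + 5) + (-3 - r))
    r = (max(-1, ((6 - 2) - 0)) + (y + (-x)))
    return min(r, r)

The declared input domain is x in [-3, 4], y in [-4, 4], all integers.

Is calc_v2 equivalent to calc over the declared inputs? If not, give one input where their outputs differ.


The two versions differ — the changes include constant usage differs; and local variable names differ; and arithmetic usage differs.
As a probe, take x=0, y=4: calc runs t=2, then (((x - t) - (-y)) == (y * x)) is false, then t=2, then t=8, then returns 8; calc_v2 runs r=2, then (((1 * (x - r)) - (-y)) == (y * x)) is false, then r=2, then r=8, then returns 8; both end at 8.
Across all 72 domain points the two functions coincide.
verdict: equivalent


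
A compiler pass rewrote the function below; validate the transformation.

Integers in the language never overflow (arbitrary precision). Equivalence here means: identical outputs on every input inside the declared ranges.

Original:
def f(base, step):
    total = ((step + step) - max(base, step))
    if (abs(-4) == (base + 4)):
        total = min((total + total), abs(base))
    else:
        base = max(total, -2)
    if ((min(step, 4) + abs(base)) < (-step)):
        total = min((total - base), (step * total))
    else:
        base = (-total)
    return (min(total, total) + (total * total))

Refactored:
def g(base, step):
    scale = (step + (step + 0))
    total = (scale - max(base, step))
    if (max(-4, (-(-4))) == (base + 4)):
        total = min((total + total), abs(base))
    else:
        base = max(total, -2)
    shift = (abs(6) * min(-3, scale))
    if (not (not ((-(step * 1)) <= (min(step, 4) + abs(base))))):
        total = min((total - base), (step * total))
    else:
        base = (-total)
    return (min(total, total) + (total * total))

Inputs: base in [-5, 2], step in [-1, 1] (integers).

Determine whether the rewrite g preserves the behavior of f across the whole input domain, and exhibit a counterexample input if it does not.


Input base=-5, step=1: 2 from f versus 0 from g.
verdict: not equivalent; witness: base=-5, step=1


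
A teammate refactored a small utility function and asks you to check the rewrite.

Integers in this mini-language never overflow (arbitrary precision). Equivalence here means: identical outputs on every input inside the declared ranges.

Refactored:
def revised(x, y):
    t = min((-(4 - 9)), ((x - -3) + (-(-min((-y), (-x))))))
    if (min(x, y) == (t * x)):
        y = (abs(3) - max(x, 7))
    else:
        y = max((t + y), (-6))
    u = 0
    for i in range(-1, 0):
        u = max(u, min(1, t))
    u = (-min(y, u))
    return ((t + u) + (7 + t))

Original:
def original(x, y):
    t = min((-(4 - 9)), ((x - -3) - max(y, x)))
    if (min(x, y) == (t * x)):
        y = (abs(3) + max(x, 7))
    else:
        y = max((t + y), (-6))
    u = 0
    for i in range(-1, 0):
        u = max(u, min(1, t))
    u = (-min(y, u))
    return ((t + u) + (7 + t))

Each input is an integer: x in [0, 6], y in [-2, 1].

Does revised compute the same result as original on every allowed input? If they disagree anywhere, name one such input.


These are not equivalent — on x=0, y=0 the outputs split (12 vs 17).
original: t=3, then (min(x, y) == (t * x)) is true, then y=10, then u=0, then (i=-1), then u=1, then u=-1, then returns 12
revised: t=3, then (min(x, y) == (t * x)) is true, then y=-4, then u=0, then (i=-1), then u=1, then u=4, then returns 17
verdict: not equivalent; witness: x=0, y=0


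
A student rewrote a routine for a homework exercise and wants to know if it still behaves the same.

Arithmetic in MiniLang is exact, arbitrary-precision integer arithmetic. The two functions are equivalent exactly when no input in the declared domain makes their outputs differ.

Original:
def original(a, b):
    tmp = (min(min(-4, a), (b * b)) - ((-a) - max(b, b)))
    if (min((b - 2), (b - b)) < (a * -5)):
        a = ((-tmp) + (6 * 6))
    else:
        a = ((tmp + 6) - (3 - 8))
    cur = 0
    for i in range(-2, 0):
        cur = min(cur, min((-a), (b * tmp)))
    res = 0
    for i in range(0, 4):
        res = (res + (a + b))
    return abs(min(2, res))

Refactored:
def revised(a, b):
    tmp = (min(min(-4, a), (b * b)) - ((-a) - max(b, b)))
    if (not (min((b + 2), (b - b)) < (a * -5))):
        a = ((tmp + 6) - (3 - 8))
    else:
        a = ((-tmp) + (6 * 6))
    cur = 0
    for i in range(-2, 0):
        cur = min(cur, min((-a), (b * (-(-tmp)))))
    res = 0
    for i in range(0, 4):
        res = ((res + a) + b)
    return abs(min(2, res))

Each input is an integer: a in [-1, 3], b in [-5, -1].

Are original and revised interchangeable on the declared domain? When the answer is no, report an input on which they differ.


Run the pair on a=1, b=-5.
original: tmp = -8; (min((b - 2), (b - b)) < (a * -5)) -> true; a = 44; cur = 0; [i=-2]; cur = -44; [i=-1]; cur = -44; res = 0; [i=0]; res = 39; [i=1]; res = 78; [i=2]; res = 117; [i=3]; res = 156; return 2
revised: tmp = -8; (not (min((b + 2), (b - b)) < (a * -5))) -> true; a = 3; cur = 0; [i=-2]; cur = -3; [i=-1]; cur = -3; res = 0; [i=0]; res = -2; [i=1]; res = -4; [i=2]; res = -6; [i=3]; res = -8; return 8
2 and 8 differ, so these are not the same function on this domain.
verdict: not equivalent; witness: a=1, b=-5
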